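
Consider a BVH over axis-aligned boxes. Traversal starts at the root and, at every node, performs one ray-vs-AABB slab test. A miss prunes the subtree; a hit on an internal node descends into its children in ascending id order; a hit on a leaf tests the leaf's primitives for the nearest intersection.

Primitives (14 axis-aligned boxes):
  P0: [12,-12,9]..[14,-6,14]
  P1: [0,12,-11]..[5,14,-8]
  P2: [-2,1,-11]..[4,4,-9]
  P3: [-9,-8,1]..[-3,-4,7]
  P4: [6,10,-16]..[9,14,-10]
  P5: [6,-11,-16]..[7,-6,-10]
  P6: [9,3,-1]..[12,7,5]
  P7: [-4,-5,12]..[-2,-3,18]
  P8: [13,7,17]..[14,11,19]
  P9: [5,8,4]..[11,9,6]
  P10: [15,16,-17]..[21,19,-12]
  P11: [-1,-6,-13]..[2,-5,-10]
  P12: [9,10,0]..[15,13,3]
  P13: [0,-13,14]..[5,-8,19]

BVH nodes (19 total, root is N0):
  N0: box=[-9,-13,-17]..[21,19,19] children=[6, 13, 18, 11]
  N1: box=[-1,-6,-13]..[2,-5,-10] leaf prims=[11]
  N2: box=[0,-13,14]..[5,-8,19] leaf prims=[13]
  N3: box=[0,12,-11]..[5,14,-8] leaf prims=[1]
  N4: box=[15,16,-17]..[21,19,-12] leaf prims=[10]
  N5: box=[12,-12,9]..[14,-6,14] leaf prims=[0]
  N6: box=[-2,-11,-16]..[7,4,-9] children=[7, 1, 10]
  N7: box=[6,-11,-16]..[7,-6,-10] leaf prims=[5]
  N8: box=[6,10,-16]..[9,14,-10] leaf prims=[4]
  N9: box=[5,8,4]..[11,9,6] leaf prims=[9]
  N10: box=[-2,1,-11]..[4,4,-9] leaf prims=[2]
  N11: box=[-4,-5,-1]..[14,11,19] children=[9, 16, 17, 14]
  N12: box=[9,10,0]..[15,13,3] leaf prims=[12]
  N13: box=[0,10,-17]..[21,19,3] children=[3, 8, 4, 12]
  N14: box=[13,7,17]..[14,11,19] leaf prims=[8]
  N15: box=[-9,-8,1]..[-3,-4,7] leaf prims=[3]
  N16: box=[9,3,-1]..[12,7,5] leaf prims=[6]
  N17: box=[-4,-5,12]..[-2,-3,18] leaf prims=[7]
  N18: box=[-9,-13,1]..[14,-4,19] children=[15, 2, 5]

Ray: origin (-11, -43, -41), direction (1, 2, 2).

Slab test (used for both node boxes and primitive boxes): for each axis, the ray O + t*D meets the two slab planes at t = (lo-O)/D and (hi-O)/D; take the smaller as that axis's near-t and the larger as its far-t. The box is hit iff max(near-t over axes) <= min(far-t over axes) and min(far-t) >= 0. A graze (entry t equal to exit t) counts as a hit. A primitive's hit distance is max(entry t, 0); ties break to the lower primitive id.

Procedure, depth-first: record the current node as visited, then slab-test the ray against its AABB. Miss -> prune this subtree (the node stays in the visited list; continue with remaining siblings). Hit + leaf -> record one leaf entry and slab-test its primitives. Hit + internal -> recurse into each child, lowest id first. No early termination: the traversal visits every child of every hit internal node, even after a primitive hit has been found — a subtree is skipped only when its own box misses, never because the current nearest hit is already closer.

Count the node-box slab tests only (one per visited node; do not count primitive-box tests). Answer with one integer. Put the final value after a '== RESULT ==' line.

Trace the traversal:
N0 x:[2,32] y:[15,31] z:[12,30] -> hit [15,30], descend [6, 11, 13, 18]
  N6 x:[9,18] y:[16,47/2] z:[25/2,16] -> hit [16,16], descend [1, 7, 10]
    N1 x:[10,13] y:[37/2,19] z:[14,31/2] -> miss, prune
    N7 x:[17,18] y:[16,37/2] z:[25/2,31/2] -> miss, prune
    N10 x:[9,15] y:[22,47/2] z:[15,16] -> miss, prune
  N11 x:[7,25] y:[19,27] z:[20,30] -> hit [20,25], descend [9, 14, 16, 17]
    N9 x:[16,22] y:[51/2,26] z:[45/2,47/2] -> miss, prune
    N14 x:[24,25] y:[25,27] z:[29,30] -> miss, prune
    N16 x:[20,23] y:[23,25] z:[20,23] -> hit [23,23] leaf, test {P6@t=23}
    N17 x:[7,9] y:[19,20] z:[53/2,59/2] -> miss, prune
  N13 x:[11,32] y:[53/2,31] z:[12,22] -> miss, prune
  N18 x:[2,25] y:[15,39/2] z:[21,30] -> miss, prune

order=[0, 6, 1, 7, 10, 11, 9, 14, 16, 17, 13, 18]  |boxes|=12  |leaves|=1  hit=P6

== RESULT ==
12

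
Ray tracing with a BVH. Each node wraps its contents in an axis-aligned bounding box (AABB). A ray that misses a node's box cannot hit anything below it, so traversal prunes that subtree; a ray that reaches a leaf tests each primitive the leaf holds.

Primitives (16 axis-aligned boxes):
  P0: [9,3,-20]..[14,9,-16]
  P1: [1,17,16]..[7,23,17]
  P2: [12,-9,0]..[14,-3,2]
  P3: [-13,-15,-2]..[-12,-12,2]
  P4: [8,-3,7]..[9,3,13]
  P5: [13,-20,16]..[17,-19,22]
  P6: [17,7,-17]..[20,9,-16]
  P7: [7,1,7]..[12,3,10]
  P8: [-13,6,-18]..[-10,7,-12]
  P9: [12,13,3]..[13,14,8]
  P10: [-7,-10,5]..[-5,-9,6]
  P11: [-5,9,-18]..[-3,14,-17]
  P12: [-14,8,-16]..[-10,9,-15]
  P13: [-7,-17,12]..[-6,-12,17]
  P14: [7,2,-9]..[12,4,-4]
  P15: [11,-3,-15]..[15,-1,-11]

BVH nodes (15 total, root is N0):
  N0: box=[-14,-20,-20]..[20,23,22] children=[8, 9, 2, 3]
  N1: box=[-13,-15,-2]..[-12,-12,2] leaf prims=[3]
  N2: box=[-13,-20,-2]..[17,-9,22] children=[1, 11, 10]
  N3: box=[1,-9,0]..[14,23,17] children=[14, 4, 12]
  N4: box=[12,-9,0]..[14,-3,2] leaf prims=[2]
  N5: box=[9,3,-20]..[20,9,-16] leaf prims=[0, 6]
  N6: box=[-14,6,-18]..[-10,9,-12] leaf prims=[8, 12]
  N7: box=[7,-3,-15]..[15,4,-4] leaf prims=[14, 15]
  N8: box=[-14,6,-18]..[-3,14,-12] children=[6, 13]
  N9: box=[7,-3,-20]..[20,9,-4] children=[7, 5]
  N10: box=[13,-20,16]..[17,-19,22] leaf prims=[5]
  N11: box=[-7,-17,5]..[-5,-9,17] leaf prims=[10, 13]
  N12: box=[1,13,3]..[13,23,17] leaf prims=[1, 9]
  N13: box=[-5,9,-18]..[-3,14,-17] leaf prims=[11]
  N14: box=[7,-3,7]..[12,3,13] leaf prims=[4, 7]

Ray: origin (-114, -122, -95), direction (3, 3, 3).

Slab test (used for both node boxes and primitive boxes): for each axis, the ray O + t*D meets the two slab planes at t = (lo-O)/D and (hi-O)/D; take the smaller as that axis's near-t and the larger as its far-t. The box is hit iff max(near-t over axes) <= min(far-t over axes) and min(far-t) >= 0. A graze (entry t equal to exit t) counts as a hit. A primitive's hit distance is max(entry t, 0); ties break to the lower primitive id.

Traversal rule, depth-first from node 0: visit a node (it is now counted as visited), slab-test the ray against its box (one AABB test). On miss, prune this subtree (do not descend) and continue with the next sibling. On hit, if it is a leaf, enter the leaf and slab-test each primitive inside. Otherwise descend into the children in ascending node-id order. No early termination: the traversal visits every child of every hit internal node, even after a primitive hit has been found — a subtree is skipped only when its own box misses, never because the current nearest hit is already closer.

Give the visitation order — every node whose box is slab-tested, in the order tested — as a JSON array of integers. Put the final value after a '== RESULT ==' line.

Trace the traversal:
N0 x:[100/3,134/3] y:[34,145/3] z:[25,39] -> hit [34,39], descend [2, 3, 8, 9]
  N2 x:[101/3,131/3] y:[34,113/3] z:[31,39] -> hit [34,113/3], descend [1, 10, 11]
    N1 x:[101/3,34] y:[107/3,110/3] z:[31,97/3] -> miss, prune
    N10 x:[127/3,131/3] y:[34,103/3] z:[37,39] -> miss, prune
    N11 x:[107/3,109/3] y:[35,113/3] z:[100/3,112/3] -> hit [107/3,109/3] leaf, test {P10(miss), P13@t=107/3}
  N3 x:[115/3,128/3] y:[113/3,145/3] z:[95/3,112/3] -> miss, prune
  N8 x:[100/3,37] y:[128/3,136/3] z:[77/3,83/3] -> miss, prune
  N9 x:[121/3,134/3] y:[119/3,131/3] z:[25,91/3] -> miss, prune

Visited [0, 2, 1, 10, 11, 3, 8, 9]. Tests: 8 box, 1 leaf. Nearest: P13.

== RESULT ==
[0, 2, 1, 10, 11, 3, 8, 9]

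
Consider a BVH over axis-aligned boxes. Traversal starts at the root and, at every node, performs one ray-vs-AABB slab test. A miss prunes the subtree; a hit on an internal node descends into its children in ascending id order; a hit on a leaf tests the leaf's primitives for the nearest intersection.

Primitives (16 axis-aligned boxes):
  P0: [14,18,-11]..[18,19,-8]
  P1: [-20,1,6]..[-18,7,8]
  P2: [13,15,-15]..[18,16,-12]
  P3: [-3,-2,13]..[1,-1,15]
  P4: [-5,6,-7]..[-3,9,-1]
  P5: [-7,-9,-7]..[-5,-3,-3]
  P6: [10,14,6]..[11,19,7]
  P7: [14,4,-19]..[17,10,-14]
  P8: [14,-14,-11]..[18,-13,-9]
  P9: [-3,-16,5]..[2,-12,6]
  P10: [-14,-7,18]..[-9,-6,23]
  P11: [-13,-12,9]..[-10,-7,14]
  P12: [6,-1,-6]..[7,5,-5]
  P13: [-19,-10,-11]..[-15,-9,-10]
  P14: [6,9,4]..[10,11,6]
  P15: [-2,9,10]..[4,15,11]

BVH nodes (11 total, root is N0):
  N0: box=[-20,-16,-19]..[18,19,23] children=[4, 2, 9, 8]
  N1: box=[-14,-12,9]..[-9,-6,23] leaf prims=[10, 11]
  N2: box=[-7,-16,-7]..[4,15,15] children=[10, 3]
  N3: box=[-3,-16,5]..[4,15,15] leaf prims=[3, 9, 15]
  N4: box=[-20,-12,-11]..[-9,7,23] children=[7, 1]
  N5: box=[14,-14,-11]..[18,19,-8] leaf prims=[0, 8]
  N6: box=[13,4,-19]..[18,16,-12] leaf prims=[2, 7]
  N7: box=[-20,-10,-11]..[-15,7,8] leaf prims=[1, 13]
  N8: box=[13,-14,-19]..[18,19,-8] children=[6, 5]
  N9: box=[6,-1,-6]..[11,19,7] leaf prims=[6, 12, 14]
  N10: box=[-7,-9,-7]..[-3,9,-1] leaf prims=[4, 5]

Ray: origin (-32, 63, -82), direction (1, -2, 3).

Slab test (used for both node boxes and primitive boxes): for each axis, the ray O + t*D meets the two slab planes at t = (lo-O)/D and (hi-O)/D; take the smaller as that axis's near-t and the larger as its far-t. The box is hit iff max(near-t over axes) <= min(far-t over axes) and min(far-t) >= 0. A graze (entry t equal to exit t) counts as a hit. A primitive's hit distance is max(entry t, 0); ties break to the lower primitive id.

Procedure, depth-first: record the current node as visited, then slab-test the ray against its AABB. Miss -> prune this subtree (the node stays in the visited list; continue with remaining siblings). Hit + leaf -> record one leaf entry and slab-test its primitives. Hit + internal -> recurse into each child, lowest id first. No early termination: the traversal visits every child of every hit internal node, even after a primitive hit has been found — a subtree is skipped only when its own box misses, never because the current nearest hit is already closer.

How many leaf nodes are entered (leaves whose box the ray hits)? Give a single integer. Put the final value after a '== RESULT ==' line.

Trace the traversal:
N0 x:[12,50] y:[22,79/2] z:[21,35] -> hit [22,35], descend [2, 4, 8, 9]
  N2 x:[25,36] y:[24,79/2] z:[25,97/3] -> hit [25,97/3], descend [3, 10]
    N3 x:[29,36] y:[24,79/2] z:[29,97/3] -> hit [29,97/3] leaf, test {P3@t=32, P9(miss), P15(miss)}
    N10 x:[25,29] y:[27,36] z:[25,27] -> hit [27,27] leaf, test {P4@t=27, P5(miss)}
  N4 x:[12,23] y:[28,75/2] z:[71/3,35] -> miss, prune
  N8 x:[45,50] y:[22,77/2] z:[21,74/3] -> miss, prune
  N9 x:[38,43] y:[22,32] z:[76/3,89/3] -> miss, prune

Summary -> nodes [0, 2, 3, 10, 4, 8, 9]; box-tests=7; leaf-entries=2; first=P4

== RESULT ==
2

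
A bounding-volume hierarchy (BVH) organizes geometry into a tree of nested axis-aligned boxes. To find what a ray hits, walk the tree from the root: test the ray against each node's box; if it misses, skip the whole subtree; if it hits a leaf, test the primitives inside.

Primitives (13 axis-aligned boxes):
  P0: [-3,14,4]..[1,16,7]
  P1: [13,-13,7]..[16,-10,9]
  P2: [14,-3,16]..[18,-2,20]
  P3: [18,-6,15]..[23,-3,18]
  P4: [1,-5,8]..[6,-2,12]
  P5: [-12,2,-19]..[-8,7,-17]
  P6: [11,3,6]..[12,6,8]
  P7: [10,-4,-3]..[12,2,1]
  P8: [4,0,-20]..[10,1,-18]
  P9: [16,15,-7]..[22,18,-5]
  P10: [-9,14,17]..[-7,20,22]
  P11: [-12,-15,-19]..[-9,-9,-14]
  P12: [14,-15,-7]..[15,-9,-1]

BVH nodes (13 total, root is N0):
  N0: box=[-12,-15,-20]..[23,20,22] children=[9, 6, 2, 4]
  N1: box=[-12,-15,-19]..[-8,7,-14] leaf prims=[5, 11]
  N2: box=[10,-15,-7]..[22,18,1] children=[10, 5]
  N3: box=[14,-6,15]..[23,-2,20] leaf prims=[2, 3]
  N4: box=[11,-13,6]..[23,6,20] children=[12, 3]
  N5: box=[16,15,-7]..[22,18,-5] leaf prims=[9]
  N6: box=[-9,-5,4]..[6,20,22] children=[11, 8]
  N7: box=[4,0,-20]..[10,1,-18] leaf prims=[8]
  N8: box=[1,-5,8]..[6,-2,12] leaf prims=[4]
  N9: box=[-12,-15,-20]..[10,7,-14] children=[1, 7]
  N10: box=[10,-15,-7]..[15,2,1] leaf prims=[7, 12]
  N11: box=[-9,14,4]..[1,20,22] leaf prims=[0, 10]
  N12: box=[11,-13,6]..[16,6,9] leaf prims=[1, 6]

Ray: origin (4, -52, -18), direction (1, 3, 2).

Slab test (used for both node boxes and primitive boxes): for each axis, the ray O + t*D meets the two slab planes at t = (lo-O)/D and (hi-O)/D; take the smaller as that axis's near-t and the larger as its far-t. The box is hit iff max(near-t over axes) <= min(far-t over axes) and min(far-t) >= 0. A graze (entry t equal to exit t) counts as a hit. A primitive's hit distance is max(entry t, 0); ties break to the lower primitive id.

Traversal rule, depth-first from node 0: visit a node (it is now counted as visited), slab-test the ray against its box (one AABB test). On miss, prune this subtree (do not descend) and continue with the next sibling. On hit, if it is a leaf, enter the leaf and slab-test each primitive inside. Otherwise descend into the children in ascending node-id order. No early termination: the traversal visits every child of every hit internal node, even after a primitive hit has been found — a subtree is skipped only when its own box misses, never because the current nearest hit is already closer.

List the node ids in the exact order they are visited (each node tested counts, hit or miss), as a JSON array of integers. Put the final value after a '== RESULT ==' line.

Walk:
N0 x:[-16,19] y:[37/3,24] z:[-1,20] -> hit [37/3,19], descend [2, 4, 6, 9]
  N2 x:[6,18] y:[37/3,70/3] z:[11/2,19/2] -> miss, prune
  N4 x:[7,19] y:[13,58/3] z:[12,19] -> hit [13,19], descend [3, 12]
    N3 x:[10,19] y:[46/3,50/3] z:[33/2,19] -> hit [33/2,50/3] leaf, test {P2(miss), P3(miss)}
    N12 x:[7,12] y:[13,58/3] z:[12,27/2] -> miss, prune
  N6 x:[-13,2] y:[47/3,24] z:[11,20] -> miss, prune
  N9 x:[-16,6] y:[37/3,59/3] z:[-1,2] -> miss, prune

Summary -> nodes [0, 2, 4, 3, 12, 6, 9]; box-tests=7; leaf-entries=1; first=miss

== RESULT ==
[0, 2, 4, 3, 12, 6, 9]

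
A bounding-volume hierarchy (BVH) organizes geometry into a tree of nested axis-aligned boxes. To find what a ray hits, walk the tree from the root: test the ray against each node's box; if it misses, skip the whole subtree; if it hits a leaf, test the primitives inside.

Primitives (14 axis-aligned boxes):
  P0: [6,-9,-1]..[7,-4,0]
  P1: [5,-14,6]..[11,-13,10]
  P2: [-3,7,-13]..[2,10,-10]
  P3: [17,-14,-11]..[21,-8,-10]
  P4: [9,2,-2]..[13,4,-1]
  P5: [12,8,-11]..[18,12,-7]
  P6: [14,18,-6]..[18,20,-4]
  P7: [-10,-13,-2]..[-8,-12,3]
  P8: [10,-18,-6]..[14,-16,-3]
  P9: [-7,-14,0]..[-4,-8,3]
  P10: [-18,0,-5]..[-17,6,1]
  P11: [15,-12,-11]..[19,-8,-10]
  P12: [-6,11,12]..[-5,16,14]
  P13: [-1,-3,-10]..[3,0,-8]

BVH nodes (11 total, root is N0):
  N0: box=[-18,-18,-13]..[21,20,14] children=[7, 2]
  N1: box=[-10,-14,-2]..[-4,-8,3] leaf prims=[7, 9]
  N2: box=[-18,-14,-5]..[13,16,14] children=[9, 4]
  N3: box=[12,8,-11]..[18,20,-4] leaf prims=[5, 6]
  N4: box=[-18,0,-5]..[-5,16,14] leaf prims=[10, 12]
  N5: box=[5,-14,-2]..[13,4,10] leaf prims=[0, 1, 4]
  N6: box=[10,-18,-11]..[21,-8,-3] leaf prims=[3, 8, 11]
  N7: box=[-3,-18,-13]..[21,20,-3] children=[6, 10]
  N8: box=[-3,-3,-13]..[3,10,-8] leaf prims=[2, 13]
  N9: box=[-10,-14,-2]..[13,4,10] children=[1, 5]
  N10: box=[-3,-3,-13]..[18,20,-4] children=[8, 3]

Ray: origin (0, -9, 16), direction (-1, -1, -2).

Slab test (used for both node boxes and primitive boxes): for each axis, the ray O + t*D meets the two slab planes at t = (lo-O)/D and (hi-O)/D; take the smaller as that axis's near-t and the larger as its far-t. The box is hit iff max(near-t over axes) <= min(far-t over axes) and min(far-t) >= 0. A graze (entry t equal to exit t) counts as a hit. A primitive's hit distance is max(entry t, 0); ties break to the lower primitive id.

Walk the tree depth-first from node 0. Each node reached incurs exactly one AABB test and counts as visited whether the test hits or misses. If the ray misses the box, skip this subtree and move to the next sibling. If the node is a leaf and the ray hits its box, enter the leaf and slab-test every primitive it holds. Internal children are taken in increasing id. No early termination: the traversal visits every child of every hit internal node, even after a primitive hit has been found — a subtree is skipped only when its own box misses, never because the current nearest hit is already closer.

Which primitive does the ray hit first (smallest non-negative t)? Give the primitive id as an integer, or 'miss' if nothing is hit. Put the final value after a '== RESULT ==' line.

Trace the traversal:
N0 x:[-21,18] y:[-29,9] z:[1,29/2] -> hit [1,9], descend [2, 7]
  N2 x:[-13,18] y:[-25,5] z:[1,21/2] -> hit [1,5], descend [4, 9]
    N4 x:[5,18] y:[-25,-9] z:[1,21/2] -> miss, prune
    N9 x:[-13,10] y:[-13,5] z:[3,9] -> hit [3,5], descend [1, 5]
      N1 x:[4,10] y:[-1,5] z:[13/2,9] -> miss, prune
      N5 x:[-13,-5] y:[-13,5] z:[3,9] -> miss, prune
  N7 x:[-21,3] y:[-29,9] z:[19/2,29/2] -> miss, prune

7 AABB tests over nodes [0, 2, 4, 9, 1, 5, 7]; 0 leaves entered; closest miss.

== RESULT ==
miss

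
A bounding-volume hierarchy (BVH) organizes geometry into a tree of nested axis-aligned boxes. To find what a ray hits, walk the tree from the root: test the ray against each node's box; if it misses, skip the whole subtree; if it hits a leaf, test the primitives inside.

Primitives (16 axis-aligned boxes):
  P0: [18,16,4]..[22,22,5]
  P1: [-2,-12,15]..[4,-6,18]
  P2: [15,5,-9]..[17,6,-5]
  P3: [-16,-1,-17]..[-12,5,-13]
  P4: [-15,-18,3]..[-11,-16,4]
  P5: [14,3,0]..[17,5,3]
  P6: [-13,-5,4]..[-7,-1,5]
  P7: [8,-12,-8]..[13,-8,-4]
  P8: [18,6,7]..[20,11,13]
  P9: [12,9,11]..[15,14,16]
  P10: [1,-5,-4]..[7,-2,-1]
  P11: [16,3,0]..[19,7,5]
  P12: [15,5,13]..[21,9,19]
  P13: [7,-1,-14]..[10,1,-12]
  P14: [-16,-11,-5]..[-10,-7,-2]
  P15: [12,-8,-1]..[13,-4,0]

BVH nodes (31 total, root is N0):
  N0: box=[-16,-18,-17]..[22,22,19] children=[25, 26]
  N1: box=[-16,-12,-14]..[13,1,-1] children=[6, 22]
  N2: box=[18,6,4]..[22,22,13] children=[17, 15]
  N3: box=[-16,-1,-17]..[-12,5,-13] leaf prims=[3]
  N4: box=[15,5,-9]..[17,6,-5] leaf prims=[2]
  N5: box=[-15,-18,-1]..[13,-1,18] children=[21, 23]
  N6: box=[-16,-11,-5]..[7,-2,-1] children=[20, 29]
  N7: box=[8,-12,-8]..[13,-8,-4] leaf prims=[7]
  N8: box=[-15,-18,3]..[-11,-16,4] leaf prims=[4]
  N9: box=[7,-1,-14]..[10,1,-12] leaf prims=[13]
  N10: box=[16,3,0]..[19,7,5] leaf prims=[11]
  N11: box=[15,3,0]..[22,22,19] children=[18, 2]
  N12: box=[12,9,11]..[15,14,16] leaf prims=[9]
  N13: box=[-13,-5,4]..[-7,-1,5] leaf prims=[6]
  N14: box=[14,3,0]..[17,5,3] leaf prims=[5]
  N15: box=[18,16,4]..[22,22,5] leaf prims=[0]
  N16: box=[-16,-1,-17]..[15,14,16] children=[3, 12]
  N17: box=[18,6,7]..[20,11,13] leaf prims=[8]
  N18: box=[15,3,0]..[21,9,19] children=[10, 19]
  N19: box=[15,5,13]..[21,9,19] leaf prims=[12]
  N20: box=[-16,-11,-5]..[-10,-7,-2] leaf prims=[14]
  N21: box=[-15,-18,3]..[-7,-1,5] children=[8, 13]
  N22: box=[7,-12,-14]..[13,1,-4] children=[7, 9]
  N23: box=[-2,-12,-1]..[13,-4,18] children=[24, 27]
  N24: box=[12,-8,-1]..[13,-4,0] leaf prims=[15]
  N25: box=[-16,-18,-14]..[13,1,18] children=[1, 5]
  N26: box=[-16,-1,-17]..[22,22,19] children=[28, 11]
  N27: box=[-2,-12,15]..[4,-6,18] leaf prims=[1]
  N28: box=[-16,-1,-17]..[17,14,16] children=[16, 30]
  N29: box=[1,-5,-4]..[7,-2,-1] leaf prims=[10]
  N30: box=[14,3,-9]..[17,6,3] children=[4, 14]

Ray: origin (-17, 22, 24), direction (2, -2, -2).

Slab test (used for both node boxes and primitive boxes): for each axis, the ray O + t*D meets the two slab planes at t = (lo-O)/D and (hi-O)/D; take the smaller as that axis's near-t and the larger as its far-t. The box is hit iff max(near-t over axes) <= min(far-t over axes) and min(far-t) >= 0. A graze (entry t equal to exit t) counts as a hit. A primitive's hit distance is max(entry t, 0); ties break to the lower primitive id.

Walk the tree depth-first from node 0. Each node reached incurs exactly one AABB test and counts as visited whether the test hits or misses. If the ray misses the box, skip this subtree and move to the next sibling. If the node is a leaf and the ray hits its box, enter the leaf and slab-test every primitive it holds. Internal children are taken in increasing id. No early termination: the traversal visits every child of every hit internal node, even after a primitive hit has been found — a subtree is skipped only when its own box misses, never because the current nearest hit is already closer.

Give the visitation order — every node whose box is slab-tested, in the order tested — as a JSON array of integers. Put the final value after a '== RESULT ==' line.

Walk:
N0 x:[1/2,39/2] y:[0,20] z:[5/2,41/2] -> hit [5/2,39/2], descend [25, 26]
  N25 x:[1/2,15] y:[21/2,20] z:[3,19] -> hit [21/2,15], descend [1, 5]
    N1 x:[1/2,15] y:[21/2,17] z:[25/2,19] -> hit [25/2,15], descend [6, 22]
      N6 x:[1/2,12] y:[12,33/2] z:[25/2,29/2] -> miss, prune
      N22 x:[12,15] y:[21/2,17] z:[14,19] -> hit [14,15], descend [7, 9]
        N7 x:[25/2,15] y:[15,17] z:[14,16] -> hit [15,15] leaf, test {P7@t=15}
        N9 x:[12,27/2] y:[21/2,23/2] z:[18,19] -> miss, prune
    N5 x:[1,15] y:[23/2,20] z:[3,25/2] -> hit [23/2,25/2], descend [21, 23]
      N21 x:[1,5] y:[23/2,20] z:[19/2,21/2] -> miss, prune
      N23 x:[15/2,15] y:[13,17] z:[3,25/2] -> miss, prune
  N26 x:[1/2,39/2] y:[0,23/2] z:[5/2,41/2] -> hit [5/2,23/2], descend [11, 28]
    N11 x:[16,39/2] y:[0,19/2] z:[5/2,12] -> miss, prune
    N28 x:[1/2,17] y:[4,23/2] z:[4,41/2] -> hit [4,23/2], descend [16, 30]
      N16 x:[1/2,16] y:[4,23/2] z:[4,41/2] -> hit [4,23/2], descend [3, 12]
        N3 x:[1/2,5/2] y:[17/2,23/2] z:[37/2,41/2] -> miss, prune
        N12 x:[29/2,16] y:[4,13/2] z:[4,13/2] -> miss, prune
      N30 x:[31/2,17] y:[8,19/2] z:[21/2,33/2] -> miss, prune

17 AABB tests over nodes [0, 25, 1, 6, 22, 7, 9, 5, 21, 23, 26, 11, 28, 16, 3, 12, 30]; 1 leaf entered; closest P7.

== RESULT ==
[0, 25, 1, 6, 22, 7, 9, 5, 21, 23, 26, 11, 28, 16, 3, 12, 30]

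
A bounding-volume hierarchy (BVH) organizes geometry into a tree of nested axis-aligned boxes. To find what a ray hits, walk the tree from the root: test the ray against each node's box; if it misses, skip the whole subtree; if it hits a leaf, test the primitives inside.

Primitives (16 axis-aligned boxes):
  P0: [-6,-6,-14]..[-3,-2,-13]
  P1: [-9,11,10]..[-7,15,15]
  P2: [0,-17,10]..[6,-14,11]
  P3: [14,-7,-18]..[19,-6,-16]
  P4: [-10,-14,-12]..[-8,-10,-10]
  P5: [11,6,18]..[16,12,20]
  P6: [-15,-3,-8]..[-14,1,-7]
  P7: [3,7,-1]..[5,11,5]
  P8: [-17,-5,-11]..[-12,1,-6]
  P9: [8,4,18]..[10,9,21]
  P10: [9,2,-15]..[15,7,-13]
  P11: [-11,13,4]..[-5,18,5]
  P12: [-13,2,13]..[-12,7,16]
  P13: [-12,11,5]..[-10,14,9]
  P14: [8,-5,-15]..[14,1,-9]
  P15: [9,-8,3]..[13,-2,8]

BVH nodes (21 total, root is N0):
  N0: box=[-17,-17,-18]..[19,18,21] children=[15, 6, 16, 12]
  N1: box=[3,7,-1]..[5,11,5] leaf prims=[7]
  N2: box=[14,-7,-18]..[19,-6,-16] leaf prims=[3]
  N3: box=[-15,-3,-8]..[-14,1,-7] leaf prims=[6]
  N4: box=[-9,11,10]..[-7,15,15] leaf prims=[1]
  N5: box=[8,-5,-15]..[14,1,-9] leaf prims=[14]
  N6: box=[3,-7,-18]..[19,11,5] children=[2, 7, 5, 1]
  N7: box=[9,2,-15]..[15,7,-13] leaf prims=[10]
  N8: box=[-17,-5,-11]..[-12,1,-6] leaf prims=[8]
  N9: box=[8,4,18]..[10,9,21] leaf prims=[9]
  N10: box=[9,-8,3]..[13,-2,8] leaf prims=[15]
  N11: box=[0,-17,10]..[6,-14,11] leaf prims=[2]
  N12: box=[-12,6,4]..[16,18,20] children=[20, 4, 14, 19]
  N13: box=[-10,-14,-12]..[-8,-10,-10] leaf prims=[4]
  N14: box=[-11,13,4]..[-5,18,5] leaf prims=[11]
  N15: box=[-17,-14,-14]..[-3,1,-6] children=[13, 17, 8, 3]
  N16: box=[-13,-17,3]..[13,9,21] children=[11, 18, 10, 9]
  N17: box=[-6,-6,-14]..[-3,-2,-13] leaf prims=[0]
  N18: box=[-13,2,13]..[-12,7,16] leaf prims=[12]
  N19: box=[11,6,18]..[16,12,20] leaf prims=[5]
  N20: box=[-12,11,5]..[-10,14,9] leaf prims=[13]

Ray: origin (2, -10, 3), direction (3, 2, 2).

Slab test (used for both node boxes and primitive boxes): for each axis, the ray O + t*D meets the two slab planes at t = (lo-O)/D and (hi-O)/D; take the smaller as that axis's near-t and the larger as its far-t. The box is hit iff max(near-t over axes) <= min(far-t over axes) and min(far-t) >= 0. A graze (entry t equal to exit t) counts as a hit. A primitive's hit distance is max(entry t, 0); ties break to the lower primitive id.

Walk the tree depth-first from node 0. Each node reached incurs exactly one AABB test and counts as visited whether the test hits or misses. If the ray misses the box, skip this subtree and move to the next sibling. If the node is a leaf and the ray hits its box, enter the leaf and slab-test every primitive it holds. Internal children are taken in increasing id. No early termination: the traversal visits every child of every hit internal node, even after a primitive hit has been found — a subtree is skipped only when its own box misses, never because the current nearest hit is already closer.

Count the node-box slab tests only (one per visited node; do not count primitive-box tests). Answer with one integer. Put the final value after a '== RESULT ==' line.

Traverse from the root:
N0 x:[-19/3,17/3] y:[-7/2,14] z:[-21/2,9] -> hit [-7/2,17/3], descend [6, 12, 15, 16]
  N6 x:[1/3,17/3] y:[3/2,21/2] z:[-21/2,1] -> miss, prune
  N12 x:[-14/3,14/3] y:[8,14] z:[1/2,17/2] -> miss, prune
  N15 x:[-19/3,-5/3] y:[-2,11/2] z:[-17/2,-9/2] -> miss, prune
  N16 x:[-5,11/3] y:[-7/2,19/2] z:[0,9] -> hit [0,11/3], descend [9, 10, 11, 18]
    N9 x:[2,8/3] y:[7,19/2] z:[15/2,9] -> miss, prune
    N10 x:[7/3,11/3] y:[1,4] z:[0,5/2] -> hit [7/3,5/2] leaf, test {P15@t=7/3}
    N11 x:[-2/3,4/3] y:[-7/2,-2] z:[7/2,4] -> miss, prune
    N18 x:[-5,-14/3] y:[6,17/2] z:[5,13/2] -> miss, prune

Visited [0, 6, 12, 15, 16, 9, 10, 11, 18]. Tests: 9 box, 1 leaf. Nearest: P15.

== RESULT ==
9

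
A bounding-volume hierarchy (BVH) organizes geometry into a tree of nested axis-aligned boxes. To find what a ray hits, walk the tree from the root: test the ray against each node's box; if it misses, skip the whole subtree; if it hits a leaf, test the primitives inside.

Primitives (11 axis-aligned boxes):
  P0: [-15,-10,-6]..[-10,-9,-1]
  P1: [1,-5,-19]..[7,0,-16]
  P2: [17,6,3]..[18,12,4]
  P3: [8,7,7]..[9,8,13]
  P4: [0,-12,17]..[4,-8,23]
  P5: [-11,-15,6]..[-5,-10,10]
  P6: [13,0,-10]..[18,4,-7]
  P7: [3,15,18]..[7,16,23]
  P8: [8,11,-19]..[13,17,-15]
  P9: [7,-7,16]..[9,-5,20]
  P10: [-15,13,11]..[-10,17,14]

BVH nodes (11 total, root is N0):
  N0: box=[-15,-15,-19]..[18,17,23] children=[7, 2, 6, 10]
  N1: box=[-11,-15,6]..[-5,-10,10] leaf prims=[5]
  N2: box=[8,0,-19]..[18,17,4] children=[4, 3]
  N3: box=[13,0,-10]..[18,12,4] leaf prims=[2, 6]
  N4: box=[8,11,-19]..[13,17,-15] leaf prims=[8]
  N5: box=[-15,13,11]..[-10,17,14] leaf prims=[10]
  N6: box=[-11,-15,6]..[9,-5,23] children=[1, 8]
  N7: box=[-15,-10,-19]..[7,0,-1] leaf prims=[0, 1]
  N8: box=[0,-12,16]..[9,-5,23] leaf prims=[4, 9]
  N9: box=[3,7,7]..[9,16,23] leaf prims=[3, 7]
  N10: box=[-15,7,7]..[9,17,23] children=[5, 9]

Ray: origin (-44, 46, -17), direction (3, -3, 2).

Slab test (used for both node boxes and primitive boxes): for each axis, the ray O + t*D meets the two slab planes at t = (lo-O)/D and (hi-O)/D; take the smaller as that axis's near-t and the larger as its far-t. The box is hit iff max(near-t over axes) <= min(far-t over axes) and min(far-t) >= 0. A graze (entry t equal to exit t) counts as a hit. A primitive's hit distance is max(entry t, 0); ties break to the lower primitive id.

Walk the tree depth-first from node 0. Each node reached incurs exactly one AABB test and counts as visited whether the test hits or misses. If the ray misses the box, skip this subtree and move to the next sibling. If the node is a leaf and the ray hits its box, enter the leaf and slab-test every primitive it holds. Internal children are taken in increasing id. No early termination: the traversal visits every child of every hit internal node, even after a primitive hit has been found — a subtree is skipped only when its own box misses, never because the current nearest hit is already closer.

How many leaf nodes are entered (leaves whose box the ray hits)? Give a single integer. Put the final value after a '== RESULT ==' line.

Walk:
N0 x:[29/3,62/3] y:[29/3,61/3] z:[-1,20] -> hit [29/3,20], descend [2, 6, 7, 10]
  N2 x:[52/3,62/3] y:[29/3,46/3] z:[-1,21/2] -> miss, prune
  N6 x:[11,53/3] y:[17,61/3] z:[23/2,20] -> hit [17,53/3], descend [1, 8]
    N1 x:[11,13] y:[56/3,61/3] z:[23/2,27/2] -> miss, prune
    N8 x:[44/3,53/3] y:[17,58/3] z:[33/2,20] -> hit [17,53/3] leaf, test {P4(miss), P9@t=17}
  N7 x:[29/3,17] y:[46/3,56/3] z:[-1,8] -> miss, prune
  N10 x:[29/3,53/3] y:[29/3,13] z:[12,20] -> hit [12,13], descend [5, 9]
    N5 x:[29/3,34/3] y:[29/3,11] z:[14,31/2] -> miss, prune
    N9 x:[47/3,53/3] y:[10,13] z:[12,20] -> miss, prune

9 AABB tests over nodes [0, 2, 6, 1, 8, 7, 10, 5, 9]; 1 leaf entered; closest P9.

== RESULT ==
1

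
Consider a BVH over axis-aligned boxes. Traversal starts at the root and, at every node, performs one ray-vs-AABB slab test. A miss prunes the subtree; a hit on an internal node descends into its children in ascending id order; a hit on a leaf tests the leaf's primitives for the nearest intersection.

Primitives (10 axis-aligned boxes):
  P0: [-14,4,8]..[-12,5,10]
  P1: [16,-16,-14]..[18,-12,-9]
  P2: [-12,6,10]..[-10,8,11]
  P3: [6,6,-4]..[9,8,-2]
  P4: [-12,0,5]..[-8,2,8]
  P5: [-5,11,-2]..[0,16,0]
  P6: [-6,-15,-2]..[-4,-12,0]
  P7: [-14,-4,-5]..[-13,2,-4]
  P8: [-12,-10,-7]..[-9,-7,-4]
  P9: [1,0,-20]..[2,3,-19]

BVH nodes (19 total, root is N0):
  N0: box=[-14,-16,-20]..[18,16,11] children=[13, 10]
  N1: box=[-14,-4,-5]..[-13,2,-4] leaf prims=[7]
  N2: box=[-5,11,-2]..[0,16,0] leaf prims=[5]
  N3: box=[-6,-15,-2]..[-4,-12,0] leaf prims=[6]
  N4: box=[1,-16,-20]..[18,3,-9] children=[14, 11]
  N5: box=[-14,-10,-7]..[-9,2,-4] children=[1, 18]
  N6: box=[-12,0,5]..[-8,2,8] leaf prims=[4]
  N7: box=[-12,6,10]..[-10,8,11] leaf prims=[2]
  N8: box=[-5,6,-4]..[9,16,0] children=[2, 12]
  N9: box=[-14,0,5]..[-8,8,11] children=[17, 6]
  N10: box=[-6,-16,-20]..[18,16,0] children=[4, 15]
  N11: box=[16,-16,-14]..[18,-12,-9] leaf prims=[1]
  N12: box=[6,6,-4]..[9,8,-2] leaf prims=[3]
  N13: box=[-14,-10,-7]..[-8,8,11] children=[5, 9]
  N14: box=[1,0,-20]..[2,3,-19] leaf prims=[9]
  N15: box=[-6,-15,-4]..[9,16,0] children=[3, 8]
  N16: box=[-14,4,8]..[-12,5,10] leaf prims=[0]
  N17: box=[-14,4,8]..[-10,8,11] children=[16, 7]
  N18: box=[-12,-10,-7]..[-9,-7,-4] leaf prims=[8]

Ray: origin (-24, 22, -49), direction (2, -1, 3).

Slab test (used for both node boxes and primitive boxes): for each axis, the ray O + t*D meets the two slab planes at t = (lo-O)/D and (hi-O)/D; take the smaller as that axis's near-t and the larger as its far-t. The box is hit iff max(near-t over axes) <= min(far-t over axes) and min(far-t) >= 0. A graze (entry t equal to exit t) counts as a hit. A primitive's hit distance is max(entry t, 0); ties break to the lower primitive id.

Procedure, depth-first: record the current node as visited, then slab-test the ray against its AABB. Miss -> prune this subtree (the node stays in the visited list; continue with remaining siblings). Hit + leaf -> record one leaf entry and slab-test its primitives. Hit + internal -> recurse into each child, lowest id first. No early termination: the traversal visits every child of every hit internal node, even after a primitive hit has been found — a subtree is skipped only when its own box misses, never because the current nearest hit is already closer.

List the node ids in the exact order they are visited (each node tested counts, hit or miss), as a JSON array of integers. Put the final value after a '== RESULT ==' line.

Walk:
N0 x:[5,21] y:[6,38] z:[29/3,20] -> hit [29/3,20], descend [10, 13]
  N10 x:[9,21] y:[6,38] z:[29/3,49/3] -> hit [29/3,49/3], descend [4, 15]
    N4 x:[25/2,21] y:[19,38] z:[29/3,40/3] -> miss, prune
    N15 x:[9,33/2] y:[6,37] z:[15,49/3] -> hit [15,49/3], descend [3, 8]
      N3 x:[9,10] y:[34,37] z:[47/3,49/3] -> miss, prune
      N8 x:[19/2,33/2] y:[6,16] z:[15,49/3] -> hit [15,16], descend [2, 12]
        N2 x:[19/2,12] y:[6,11] z:[47/3,49/3] -> miss, prune
        N12 x:[15,33/2] y:[14,16] z:[15,47/3] -> hit [15,47/3] leaf, test {P3@t=15}
  N13 x:[5,8] y:[14,32] z:[14,20] -> miss, prune

Visited [0, 10, 4, 15, 3, 8, 2, 12, 13]. Tests: 9 box, 1 leaf. Nearest: P3.

== RESULT ==
[0, 10, 4, 15, 3, 8, 2, 12, 13]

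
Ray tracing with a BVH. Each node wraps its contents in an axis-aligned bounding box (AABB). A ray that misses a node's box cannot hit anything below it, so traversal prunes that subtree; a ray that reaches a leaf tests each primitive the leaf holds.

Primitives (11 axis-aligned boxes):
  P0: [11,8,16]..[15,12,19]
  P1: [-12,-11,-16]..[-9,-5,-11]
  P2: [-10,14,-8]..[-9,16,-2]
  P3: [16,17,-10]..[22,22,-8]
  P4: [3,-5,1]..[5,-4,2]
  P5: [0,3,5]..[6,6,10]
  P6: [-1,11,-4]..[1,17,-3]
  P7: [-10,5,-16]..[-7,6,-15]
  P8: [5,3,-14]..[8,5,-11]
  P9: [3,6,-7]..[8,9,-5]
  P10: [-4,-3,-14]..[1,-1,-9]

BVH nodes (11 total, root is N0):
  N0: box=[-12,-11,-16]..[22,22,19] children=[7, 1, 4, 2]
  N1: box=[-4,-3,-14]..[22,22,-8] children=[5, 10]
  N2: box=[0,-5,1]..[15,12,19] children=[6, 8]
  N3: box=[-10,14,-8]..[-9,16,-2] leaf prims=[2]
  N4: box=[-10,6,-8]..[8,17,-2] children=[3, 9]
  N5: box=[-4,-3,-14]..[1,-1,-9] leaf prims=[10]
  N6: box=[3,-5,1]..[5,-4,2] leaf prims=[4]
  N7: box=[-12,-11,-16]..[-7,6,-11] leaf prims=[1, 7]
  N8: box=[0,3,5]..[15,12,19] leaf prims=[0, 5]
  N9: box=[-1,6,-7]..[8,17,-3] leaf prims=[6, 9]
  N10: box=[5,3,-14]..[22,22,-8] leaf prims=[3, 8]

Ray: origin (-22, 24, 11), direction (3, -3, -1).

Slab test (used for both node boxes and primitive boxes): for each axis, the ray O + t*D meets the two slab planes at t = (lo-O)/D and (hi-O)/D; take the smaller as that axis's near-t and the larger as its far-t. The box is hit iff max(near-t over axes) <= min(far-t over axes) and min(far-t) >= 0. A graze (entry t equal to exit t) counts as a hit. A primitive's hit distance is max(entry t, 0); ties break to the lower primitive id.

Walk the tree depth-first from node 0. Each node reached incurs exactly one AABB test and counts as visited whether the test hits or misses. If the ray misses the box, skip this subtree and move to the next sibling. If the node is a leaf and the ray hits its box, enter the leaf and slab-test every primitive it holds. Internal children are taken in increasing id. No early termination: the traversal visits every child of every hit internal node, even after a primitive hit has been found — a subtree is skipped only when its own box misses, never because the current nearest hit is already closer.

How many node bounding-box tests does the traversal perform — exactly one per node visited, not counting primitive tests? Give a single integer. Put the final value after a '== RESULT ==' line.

Trace the traversal:
N0 x:[10/3,44/3] y:[2/3,35/3] z:[-8,27] -> hit [10/3,35/3], descend [1, 2, 4, 7]
  N1 x:[6,44/3] y:[2/3,9] z:[19,25] -> miss, prune
  N2 x:[22/3,37/3] y:[4,29/3] z:[-8,10] -> hit [22/3,29/3], descend [6, 8]
    N6 x:[25/3,9] y:[28/3,29/3] z:[9,10] -> miss, prune
    N8 x:[22/3,37/3] y:[4,7] z:[-8,6] -> miss, prune
  N4 x:[4,10] y:[7/3,6] z:[13,19] -> miss, prune
  N7 x:[10/3,5] y:[6,35/3] z:[22,27] -> miss, prune

7 AABB tests over nodes [0, 1, 2, 6, 8, 4, 7]; 0 leaves entered; closest miss.

== RESULT ==
7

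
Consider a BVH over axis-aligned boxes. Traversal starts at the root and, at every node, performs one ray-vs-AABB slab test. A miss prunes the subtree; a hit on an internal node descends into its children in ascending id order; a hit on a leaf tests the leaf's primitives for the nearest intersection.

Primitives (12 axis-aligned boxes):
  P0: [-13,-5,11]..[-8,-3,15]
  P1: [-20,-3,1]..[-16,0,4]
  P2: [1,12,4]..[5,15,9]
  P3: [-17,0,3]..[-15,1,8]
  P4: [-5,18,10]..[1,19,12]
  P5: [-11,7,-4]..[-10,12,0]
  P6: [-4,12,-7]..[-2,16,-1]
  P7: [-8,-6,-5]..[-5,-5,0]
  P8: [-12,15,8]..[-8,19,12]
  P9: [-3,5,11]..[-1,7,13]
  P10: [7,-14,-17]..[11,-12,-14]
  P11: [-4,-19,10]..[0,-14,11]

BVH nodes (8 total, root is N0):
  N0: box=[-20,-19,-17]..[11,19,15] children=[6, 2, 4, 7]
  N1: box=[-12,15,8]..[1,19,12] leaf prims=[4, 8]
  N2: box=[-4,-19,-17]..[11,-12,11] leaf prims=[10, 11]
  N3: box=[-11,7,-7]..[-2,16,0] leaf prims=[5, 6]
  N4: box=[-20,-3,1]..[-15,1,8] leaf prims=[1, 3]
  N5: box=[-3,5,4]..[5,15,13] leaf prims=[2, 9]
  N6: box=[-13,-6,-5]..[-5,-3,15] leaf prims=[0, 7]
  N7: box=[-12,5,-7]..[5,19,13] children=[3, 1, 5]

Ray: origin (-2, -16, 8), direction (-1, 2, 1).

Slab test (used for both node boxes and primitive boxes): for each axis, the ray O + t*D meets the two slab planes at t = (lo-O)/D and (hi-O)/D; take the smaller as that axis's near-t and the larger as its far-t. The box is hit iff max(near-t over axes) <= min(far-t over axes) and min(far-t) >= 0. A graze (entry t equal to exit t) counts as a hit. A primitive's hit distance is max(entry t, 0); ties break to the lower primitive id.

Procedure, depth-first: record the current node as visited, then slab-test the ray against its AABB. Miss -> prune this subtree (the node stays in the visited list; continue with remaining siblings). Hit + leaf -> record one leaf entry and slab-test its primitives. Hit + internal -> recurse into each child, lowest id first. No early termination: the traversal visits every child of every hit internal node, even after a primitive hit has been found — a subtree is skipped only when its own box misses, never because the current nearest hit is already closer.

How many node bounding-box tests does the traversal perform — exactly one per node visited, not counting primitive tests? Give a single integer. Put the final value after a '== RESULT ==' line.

Traverse from the root:
N0 x:[-13,18] y:[-3/2,35/2] z:[-25,7] -> hit [-3/2,7], descend [2, 4, 6, 7]
  N2 x:[-13,2] y:[-3/2,2] z:[-25,3] -> hit [-3/2,2] leaf, test {P10(miss), P11(miss)}
  N4 x:[13,18] y:[13/2,17/2] z:[-7,0] -> miss, prune
  N6 x:[3,11] y:[5,13/2] z:[-13,7] -> hit [5,13/2] leaf, test {P0@t=6, P7(miss)}
  N7 x:[-7,10] y:[21/2,35/2] z:[-15,5] -> miss, prune

5 AABB tests over nodes [0, 2, 4, 6, 7]; 2 leaves entered; closest P0.

== RESULT ==
5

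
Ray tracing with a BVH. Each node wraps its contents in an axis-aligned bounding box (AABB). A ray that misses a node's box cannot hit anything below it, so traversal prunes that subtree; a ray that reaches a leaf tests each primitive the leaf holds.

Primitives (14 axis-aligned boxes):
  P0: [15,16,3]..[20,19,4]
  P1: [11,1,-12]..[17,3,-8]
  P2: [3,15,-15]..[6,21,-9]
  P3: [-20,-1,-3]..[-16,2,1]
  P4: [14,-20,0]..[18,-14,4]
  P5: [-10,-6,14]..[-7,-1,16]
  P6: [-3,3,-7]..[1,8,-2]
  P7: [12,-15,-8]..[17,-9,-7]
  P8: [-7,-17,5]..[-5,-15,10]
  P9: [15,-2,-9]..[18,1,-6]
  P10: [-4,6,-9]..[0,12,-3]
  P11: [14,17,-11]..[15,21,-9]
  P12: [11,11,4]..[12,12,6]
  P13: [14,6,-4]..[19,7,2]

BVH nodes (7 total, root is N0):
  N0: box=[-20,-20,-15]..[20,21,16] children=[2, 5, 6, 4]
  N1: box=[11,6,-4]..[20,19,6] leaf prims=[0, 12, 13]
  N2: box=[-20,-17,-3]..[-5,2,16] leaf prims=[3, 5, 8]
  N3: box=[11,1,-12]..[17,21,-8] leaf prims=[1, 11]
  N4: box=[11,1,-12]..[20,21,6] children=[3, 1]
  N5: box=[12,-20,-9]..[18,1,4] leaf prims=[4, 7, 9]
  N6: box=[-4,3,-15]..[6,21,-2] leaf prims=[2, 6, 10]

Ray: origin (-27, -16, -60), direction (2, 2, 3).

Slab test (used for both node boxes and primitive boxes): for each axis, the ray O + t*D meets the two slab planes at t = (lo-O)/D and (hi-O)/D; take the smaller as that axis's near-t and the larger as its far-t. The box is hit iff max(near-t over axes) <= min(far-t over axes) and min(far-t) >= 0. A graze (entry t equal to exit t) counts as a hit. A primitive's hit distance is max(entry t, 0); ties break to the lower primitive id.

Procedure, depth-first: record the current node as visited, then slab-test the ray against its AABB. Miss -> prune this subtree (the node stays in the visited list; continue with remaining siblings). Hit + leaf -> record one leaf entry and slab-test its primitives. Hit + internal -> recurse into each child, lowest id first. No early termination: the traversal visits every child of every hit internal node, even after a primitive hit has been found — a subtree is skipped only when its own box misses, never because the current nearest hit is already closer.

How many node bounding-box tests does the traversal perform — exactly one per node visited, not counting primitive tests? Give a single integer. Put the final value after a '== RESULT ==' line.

Walk:
N0 x:[7/2,47/2] y:[-2,37/2] z:[15,76/3] -> hit [15,37/2], descend [2, 4, 5, 6]
  N2 x:[7/2,11] y:[-1/2,9] z:[19,76/3] -> miss, prune
  N4 x:[19,47/2] y:[17/2,37/2] z:[16,22] -> miss, prune
  N5 x:[39/2,45/2] y:[-2,17/2] z:[17,64/3] -> miss, prune
  N6 x:[23/2,33/2] y:[19/2,37/2] z:[15,58/3] -> hit [15,33/2] leaf, test {P2@t=31/2, P6(miss), P10(miss)}

Visited [0, 2, 4, 5, 6]. Tests: 5 box, 1 leaf. Nearest: P2.

== RESULT ==
5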